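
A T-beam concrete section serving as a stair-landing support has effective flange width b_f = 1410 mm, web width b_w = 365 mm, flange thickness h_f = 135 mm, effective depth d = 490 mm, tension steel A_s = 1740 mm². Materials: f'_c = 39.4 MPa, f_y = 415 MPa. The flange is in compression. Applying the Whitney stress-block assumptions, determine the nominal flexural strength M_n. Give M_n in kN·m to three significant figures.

Tension: T = A_s f_y = 1740 × 415 = 722100 N.
Try a within the flange: a = T/(0.85 f'_c b_f) = 722100/(0.85 × 39.4 × 1410) = 15.29 mm.
Since a = 15.29 ≤ h_f = 135 mm, the stress block lies entirely in the flange; analyse as a rectangular beam of width b_f.
M_n = T(d − a/2) = 722100 × (490 − 7.645) = 348.31 × 10⁶ N·mm.
M_n = 348.31 kN·m.

M_n ≈ 348 kN·m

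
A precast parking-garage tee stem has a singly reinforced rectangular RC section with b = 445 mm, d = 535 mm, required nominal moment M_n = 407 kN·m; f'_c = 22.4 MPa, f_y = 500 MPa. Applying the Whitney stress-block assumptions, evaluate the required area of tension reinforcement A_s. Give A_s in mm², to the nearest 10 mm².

A_s ≈ 1680 mm²

With M_n = 0.85 f'_c a b (d − a/2), solve the quadratic for a:
a = d − √(d² − 2M_n/(0.85 f'_c b)) = 535 − √(535² − 2 × 407×10⁶/(0.85 × 22.4 × 445)) = 98.93 mm.
A_s = 0.85 f'_c a b / f_y = 0.85 × 22.4 × 98.93 × 445 / 500 = 1676.4 mm².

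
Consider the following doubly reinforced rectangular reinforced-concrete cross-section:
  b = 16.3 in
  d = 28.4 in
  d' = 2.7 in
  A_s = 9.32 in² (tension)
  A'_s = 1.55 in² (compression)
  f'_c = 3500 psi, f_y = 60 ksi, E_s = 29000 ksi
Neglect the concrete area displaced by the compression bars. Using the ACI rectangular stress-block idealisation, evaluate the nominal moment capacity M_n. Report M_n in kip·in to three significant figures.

Assume both steels yield.
a = (A_s − A'_s) f_y/(0.85 f'_c b) = (9.32 − 1.55) × 60/(0.85 × 3.5 × 16.3) = 9.614 in.
c = a/β₁ = 9.614/0.85 = 11.311 in; ε'_s = 0.003(c − d')/c = 0.0023 ≥ ε_y = 0.0021, so the compression steel yields.
M_n = (A_s − A'_s) f_y (d − a/2) + A'_s f_y (d − d') = 466.2 × (28.4 − 4.807) + 93 × (28.4 − 2.7) = 10999.1 + 2390.1 = 13389.2 kip·in.

M_n ≈ 13400 kip·in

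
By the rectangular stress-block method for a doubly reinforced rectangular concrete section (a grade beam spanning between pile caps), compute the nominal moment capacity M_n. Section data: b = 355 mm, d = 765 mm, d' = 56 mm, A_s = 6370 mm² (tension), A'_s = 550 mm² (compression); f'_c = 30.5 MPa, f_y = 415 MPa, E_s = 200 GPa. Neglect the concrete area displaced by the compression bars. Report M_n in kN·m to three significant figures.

Assume both tension and compression steel yield.
Net tension couple steel: A_s − A'_s = 5820 mm².
a = (A_s − A'_s) f_y / (0.85 f'_c b) = 2415300/(0.85 × 30.5 × 355) = 262.44 mm.
c = a/β₁ = 262.44/0.832 = 315.43 mm; ε'_s = 0.003(c − d')/c = 0.0025 ≥ f_y/E_s = 0.0021, so compression steel does yield.
M_n = (A_s − A'_s) f_y (d − a/2) + A'_s f_y (d − d') = [2415300 × (765 − 131.22) + 228250 × (765 − 56)] × 10⁻⁶ = 1530.77 + 161.83 = 1692.60 kN·m.

M_n ≈ 1690 kN·m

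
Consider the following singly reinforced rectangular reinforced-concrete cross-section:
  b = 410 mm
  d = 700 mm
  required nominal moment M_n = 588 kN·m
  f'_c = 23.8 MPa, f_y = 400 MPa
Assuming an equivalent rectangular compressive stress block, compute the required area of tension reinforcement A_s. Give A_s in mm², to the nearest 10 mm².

A_s ≈ 2280 mm²

With M_n = 0.85 f'_c a b (d − a/2), solve the quadratic for a:
a = d − √(d² − 2M_n/(0.85 f'_c b)) = 700 − √(700² − 2 × 588×10⁶/(0.85 × 23.8 × 410)) = 109.90 mm.
A_s = 0.85 f'_c a b / f_y = 0.85 × 23.8 × 109.90 × 410 / 400 = 2278.9 mm².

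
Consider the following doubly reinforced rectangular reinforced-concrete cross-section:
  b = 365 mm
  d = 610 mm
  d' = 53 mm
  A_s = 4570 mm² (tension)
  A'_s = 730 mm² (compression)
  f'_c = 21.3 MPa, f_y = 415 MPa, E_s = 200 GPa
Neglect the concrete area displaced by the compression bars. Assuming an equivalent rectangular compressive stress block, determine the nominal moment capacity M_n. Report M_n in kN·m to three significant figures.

M_n ≈ 949 kN·m

Assume both tension and compression steel yield.
Net tension couple steel: A_s − A'_s = 3840 mm².
a = (A_s − A'_s) f_y / (0.85 f'_c b) = 1593600/(0.85 × 21.3 × 365) = 241.15 mm.
c = a/β₁ = 241.15/0.85 = 283.71 mm; ε'_s = 0.003(c − d')/c = 0.0024 ≥ f_y/E_s = 0.0021, so compression steel does yield.
M_n = (A_s − A'_s) f_y (d − a/2) + A'_s f_y (d − d') = [1593600 × (610 − 120.575) + 302950 × (610 − 53)] × 10⁻⁶ = 779.95 + 168.74 = 948.69 kN·m.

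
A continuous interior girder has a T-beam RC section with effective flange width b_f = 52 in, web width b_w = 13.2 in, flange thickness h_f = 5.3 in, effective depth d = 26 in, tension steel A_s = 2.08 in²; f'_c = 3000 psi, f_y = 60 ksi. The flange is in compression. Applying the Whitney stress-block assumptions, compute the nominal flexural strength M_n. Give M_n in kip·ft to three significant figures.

Tension: T = A_s f_y = 2.08 × 60 = 124.8 kips.
Try a within the flange: a = T/(0.85 f'_c b_f) = 124.8/(0.85 × 3 × 52) = 0.941 in.
Since a = 0.941 ≤ h_f = 5.3 in, the stress block lies entirely in the flange; analyse as a rectangular beam of width b_f.
M_n = T(d − a/2) = 124.8 × (26 − 0.4705) = 3186.1 kip·in.
M_n = 3186.1/12 = 265.51 kip·ft.

M_n ≈ 266 kip·ft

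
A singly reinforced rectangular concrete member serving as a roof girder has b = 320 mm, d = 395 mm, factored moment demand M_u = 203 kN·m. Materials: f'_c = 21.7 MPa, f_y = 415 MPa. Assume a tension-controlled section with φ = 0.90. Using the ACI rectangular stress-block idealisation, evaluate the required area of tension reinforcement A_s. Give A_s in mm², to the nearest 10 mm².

A_s ≈ 1610 mm²

M_n = M_u/φ = 203/0.90 = 225.556 kN·m.
With M_n = 0.85 f'_c a b (d − a/2), solve the quadratic for a:
a = d − √(d² − 2M_n/(0.85 f'_c b)) = 395 − √(395² − 2 × 225.556×10⁶/(0.85 × 21.7 × 320)) = 112.87 mm.
A_s = 0.85 f'_c a b / f_y = 0.85 × 21.7 × 112.87 × 320 / 415 = 1605.3 mm².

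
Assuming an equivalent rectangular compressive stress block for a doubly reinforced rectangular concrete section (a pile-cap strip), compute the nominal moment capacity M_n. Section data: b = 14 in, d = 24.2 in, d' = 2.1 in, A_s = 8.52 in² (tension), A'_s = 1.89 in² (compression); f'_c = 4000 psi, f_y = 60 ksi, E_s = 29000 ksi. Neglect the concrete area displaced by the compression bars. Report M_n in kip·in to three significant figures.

M_n ≈ 10500 kip·in

Assume both steels yield.
a = (A_s − A'_s) f_y/(0.85 f'_c b) = (8.52 − 1.89) × 60/(0.85 × 4 × 14) = 8.357 in.
c = a/β₁ = 8.357/0.85 = 9.832 in; ε'_s = 0.003(c − d')/c = 0.0024 ≥ ε_y = 0.0021, so the compression steel yields.
M_n = (A_s − A'_s) f_y (d − a/2) + A'_s f_y (d − d') = 397.8 × (24.2 − 4.1785) + 113.4 × (24.2 − 2.1) = 7964.6 + 2506.1 = 10470.7 kip·in.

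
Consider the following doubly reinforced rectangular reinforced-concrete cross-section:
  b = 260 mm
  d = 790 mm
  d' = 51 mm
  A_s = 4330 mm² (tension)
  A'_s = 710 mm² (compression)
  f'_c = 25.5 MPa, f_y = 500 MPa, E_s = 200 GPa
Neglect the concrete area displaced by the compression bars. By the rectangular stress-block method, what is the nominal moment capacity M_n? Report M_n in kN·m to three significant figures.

M_n ≈ 1400 kN·m

Assume both tension and compression steel yield.
Net tension couple steel: A_s − A'_s = 3620 mm².
a = (A_s − A'_s) f_y / (0.85 f'_c b) = 1810000/(0.85 × 25.5 × 260) = 321.18 mm.
c = a/β₁ = 321.18/0.85 = 377.86 mm; ε'_s = 0.003(c − d')/c = 0.0026 ≥ f_y/E_s = 0.0025, so compression steel does yield.
M_n = (A_s − A'_s) f_y (d − a/2) + A'_s f_y (d − d') = [1810000 × (790 − 160.59) + 355000 × (790 − 51)] × 10⁻⁶ = 1139.23 + 262.35 = 1401.58 kN·m.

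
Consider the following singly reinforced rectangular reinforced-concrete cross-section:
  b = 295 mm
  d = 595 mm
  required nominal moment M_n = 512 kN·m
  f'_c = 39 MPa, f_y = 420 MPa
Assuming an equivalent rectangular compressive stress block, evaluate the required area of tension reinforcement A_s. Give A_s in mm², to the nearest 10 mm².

A_s ≈ 2230 mm²

With M_n = 0.85 f'_c a b (d − a/2), solve the quadratic for a:
a = d − √(d² − 2M_n/(0.85 f'_c b)) = 595 − √(595² − 2 × 512×10⁶/(0.85 × 39 × 295)) = 95.69 mm.
A_s = 0.85 f'_c a b / f_y = 0.85 × 39 × 95.69 × 295 / 420 = 2228.0 mm².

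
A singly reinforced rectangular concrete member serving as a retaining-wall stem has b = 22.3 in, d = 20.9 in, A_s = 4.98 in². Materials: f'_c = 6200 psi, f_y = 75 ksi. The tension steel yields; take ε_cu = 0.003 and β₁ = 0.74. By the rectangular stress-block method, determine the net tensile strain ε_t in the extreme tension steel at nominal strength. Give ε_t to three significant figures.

ε_t ≈ 0.0116

a = A_s f_y/(0.85 f'_c b) = 3.178 in.
β₁ = 0.74, so c = a/β₁ = 3.178/0.74 = 4.295 in.
From the linear strain diagram with ε_cu = 0.003: ε_t = 0.003 (d − c)/c = 0.003 × (20.9 − 4.295)/4.295 = 0.0116.
Since ε_t ≥ 0.005, the section is tension-controlled.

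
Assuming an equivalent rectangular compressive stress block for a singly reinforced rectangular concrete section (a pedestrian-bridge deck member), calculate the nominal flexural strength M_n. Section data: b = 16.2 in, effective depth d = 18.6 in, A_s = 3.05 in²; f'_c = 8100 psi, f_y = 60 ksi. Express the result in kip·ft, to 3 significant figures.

M_n ≈ 271 kip·ft

T = A_s f_y = 3.05 × 60 = 183 kips.
a = T/(0.85 f'_c b) = 183/(0.85 × 8.1 × 16.2) = 1.641 in.
M_n = T(d − a/2) = 183 × (18.6 − 0.8205) = 3253.6 kip·in = 3253.6/12 = 271.13 kip·ft.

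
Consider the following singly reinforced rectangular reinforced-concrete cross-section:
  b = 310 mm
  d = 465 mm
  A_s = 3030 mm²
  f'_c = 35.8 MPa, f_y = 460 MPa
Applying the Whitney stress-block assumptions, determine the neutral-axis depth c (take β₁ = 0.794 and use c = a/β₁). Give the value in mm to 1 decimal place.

T = A_s f_y = 3030 × 460 = 1393800 N = 1393.8 kN.
Setting C = 0.85 f'_c a b equal to T: a = 1393800/(0.85 × 35.8 × 310) = 147.753 mm.
With β₁ = 0.794, c = a/β₁ = 147.753/0.794 = 186.1 mm.

c ≈ 186.1 mm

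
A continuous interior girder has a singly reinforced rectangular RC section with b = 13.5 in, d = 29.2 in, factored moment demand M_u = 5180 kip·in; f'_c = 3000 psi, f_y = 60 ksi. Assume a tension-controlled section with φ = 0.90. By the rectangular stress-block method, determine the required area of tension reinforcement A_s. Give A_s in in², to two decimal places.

A_s ≈ 3.69 in²

M_n = M_u/φ = 5180/0.90 = 5755.56 kip·in.
From M_n = 0.85 f'_c a b (d − a/2):
a = d − √(d² − 2M_n/(0.85 f'_c b)) = 29.2 − √(29.2² − 2 × 5755.56/(0.85 × 3 × 13.5)) = 6.435 in.
A_s = 0.85 f'_c a b / f_y = 0.85 × 3 × 6.435 × 13.5 / 60 = 3.692 in².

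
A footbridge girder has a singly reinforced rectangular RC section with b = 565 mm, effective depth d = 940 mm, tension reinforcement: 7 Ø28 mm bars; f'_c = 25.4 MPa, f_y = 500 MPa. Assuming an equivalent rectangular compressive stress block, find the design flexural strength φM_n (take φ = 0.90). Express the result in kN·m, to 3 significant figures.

A_s = 7 × 616 = 4312 mm².
T = A_s f_y = 4312 × 500 = 2156000 N = 2156 kN.
From C = T: a = T/(0.85 f'_c b) = 2156000/(0.85 × 25.4 × 565) = 176.75 mm.
M_n = T(d − a/2) = 2156 kN × (940 − 88.375) mm = 1836.10 kN·m.
φM_n = 0.90 × 1836.10 = 1652.49 kN·m.

φM_n ≈ 1650 kN·m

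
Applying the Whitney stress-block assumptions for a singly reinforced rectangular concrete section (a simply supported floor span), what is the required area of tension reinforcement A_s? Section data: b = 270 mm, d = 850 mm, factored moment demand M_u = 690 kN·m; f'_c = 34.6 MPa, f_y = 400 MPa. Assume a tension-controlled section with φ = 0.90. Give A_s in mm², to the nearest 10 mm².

M_n = M_u/φ = 690/0.90 = 766.667 kN·m.
With M_n = 0.85 f'_c a b (d − a/2), solve the quadratic for a:
a = d − √(d² − 2M_n/(0.85 f'_c b)) = 850 − √(850² − 2 × 766.667×10⁶/(0.85 × 34.6 × 270)) = 122.40 mm.
A_s = 0.85 f'_c a b / f_y = 0.85 × 34.6 × 122.40 × 270 / 400 = 2429.9 mm².

A_s ≈ 2430 mm²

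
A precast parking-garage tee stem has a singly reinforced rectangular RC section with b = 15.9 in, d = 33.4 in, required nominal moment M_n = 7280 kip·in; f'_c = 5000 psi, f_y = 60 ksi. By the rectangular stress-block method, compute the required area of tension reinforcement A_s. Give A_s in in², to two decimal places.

A_s ≈ 3.83 in²

From M_n = 0.85 f'_c a b (d − a/2):
a = d − √(d² − 2M_n/(0.85 f'_c b)) = 33.4 − √(33.4² − 2 × 7280/(0.85 × 5 × 15.9)) = 3.398 in.
A_s = 0.85 f'_c a b / f_y = 0.85 × 5 × 3.398 × 15.9 / 60 = 3.827 in².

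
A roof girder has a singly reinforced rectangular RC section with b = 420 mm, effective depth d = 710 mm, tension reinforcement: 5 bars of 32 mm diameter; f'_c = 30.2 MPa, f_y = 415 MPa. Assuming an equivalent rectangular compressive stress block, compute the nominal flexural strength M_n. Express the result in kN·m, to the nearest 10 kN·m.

A_s = 5 × 804 = 4020 mm².
T = A_s f_y = 4020 × 415 = 1668300 N = 1668.3 kN.
From C = T: a = T/(0.85 f'_c b) = 1668300/(0.85 × 30.2 × 420) = 154.74 mm.
M_n = T(d − a/2) = 1668.3 kN × (710 − 77.37) mm = 1055.42 kN·m.

M_n ≈ 1060 kN·m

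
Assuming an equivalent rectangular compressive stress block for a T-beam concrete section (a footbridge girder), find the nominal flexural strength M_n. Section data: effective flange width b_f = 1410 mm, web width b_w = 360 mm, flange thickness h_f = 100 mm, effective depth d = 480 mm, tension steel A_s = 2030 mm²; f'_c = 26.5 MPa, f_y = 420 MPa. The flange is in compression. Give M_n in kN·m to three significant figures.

Tension: T = A_s f_y = 2030 × 420 = 852600 N.
Try a within the flange: a = T/(0.85 f'_c b_f) = 852600/(0.85 × 26.5 × 1410) = 26.84 mm.
Since a = 26.84 ≤ h_f = 100 mm, the stress block lies entirely in the flange; analyse as a rectangular beam of width b_f.
M_n = T(d − a/2) = 852600 × (480 − 13.42) = 397.81 × 10⁶ N·mm.
M_n = 397.81 kN·m.

M_n ≈ 398 kN·m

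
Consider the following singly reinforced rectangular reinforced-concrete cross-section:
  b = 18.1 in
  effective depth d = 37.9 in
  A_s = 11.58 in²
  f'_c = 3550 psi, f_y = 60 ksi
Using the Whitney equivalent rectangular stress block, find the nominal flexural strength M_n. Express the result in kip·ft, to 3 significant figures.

T = A_s f_y = 11.58 × 60 = 694.8 kips.
a = T/(0.85 f'_c b) = 694.8/(0.85 × 3.55 × 18.1) = 12.721 in.
M_n = T(d − a/2) = 694.8 × (37.9 − 6.3605) = 21913.6 kip·in = 21913.6/12 = 1826.13 kip·ft.

M_n ≈ 1830 kip·ft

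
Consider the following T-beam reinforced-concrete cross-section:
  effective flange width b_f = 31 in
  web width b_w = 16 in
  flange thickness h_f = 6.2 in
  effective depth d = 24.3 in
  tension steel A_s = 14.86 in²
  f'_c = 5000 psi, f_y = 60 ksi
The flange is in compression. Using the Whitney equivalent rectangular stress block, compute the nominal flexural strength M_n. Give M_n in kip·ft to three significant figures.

M_n ≈ 1550 kip·ft

Tension: T = A_s f_y = 14.86 × 60 = 891.6 kips.
Try a within the flange: a = T/(0.85 f'_c b_f) = 891.6/(0.85 × 5 × 31) = 6.767 in.
a = 6.767 > h_f = 6.2 in: the block extends into the web. Split into flange-overhang and web parts.
C_f = 0.85 f'_c (b_f − b_w) h_f = 0.85 × 5 × (31 − 16) × 6.2 = 395.3 kips.
Remaining web compression depth: a_w = (T − C_f)/(0.85 f'_c b_w) = (891.6 − 395.3)/(0.85 × 5 × 16) = 7.299 in.
M_n = C_f(d − h_f/2) + (T − C_f)(d − a_w/2) = 395.3 × (24.3 − 3.1) + 496.3 × (24.3 − 3.6495) = 8380.4 + 10248.8 = 18629.2 kip·in.
M_n = 18629.2/12 = 1552.43 kip·ft.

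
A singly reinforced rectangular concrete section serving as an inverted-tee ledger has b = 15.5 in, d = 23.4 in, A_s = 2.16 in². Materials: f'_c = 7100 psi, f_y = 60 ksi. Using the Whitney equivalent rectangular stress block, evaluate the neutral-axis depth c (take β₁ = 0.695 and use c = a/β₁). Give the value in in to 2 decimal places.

T = A_s f_y = 2.16 × 60 = 129.6 kips.
a = T/(0.85 f'_c b) = 129.6/(0.85 × 7.1 × 15.5) = 1.3855 in.
With β₁ = 0.695, c = a/β₁ = 1.3855/0.695 = 1.99 in.

c ≈ 1.99 in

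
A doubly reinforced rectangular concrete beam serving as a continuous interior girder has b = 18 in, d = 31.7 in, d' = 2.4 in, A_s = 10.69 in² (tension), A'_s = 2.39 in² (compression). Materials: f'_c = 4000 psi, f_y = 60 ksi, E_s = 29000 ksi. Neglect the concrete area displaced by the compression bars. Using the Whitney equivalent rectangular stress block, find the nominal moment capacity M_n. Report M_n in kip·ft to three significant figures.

M_n ≈ 1500 kip·ft

Assume both steels yield.
a = (A_s − A'_s) f_y/(0.85 f'_c b) = (10.69 − 2.39) × 60/(0.85 × 4 × 18) = 8.137 in.
c = a/β₁ = 8.137/0.85 = 9.573 in; ε'_s = 0.003(c − d')/c = 0.0022 ≥ ε_y = 0.0021, so the compression steel yields.
M_n = (A_s − A'_s) f_y (d − a/2) + A'_s f_y (d − d') = 498 × (31.7 − 4.0685) + 143.4 × (31.7 − 2.4) = 13760.5 + 4201.6 = 17962.1 kip·in = 17962.1/12 = 1496.84 kip·ft.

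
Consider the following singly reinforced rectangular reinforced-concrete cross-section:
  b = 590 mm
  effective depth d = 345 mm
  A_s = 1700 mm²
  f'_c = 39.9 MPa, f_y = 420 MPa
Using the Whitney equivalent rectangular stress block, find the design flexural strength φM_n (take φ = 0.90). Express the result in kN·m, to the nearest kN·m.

φM_n ≈ 210 kN·m

T = A_s f_y = 1700 × 420 = 714000 N = 714 kN.
From C = T: a = T/(0.85 f'_c b) = 714000/(0.85 × 39.9 × 590) = 35.68 mm.
M_n = T(d − a/2) = 714 kN × (345 − 17.84) mm = 233.59 kN·m.
φM_n = 0.90 × 233.59 = 210.23 kN·m.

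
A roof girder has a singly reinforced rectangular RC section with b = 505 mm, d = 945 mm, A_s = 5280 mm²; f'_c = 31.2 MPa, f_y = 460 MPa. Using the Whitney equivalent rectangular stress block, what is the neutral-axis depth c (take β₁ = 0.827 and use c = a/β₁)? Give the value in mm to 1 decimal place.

T = A_s f_y = 5280 × 460 = 2428800 N = 2428.8 kN.
Setting C = 0.85 f'_c a b equal to T: a = 2428800/(0.85 × 31.2 × 505) = 181.354 mm.
With β₁ = 0.827, c = a/β₁ = 181.354/0.827 = 219.3 mm.

c ≈ 219.3 mm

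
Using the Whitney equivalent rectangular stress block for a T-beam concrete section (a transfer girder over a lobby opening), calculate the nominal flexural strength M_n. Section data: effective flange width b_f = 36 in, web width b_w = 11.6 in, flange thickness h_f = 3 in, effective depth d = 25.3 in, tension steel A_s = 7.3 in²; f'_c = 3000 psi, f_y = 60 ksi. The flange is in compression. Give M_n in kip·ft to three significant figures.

M_n ≈ 811 kip·ft

Tension: T = A_s f_y = 7.3 × 60 = 438 kips.
Try a within the flange: a = T/(0.85 f'_c b_f) = 438/(0.85 × 3 × 36) = 4.771 in.
a = 4.771 > h_f = 3 in: the block extends into the web. Split into flange-overhang and web parts.
C_f = 0.85 f'_c (b_f − b_w) h_f = 0.85 × 3 × (36 − 11.6) × 3 = 186.7 kips.
Remaining web compression depth: a_w = (T − C_f)/(0.85 f'_c b_w) = (438 − 186.7)/(0.85 × 3 × 11.6) = 8.496 in.
M_n = C_f(d − h_f/2) + (T − C_f)(d − a_w/2) = 186.7 × (25.3 − 1.5) + 251.3 × (25.3 − 4.248) = 4443.5 + 5290.4 = 9733.9 kip·in.
M_n = 9733.9/12 = 811.16 kip·ft.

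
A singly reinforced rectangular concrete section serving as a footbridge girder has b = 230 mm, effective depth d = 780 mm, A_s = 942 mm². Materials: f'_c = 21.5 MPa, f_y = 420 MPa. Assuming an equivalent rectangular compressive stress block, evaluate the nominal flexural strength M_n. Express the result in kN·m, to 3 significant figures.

T = A_s f_y = 942 × 420 = 395640 N = 395.64 kN.
From C = T: a = T/(0.85 f'_c b) = 395640/(0.85 × 21.5 × 230) = 94.13 mm.
M_n = T(d − a/2) = 395.64 kN × (780 − 47.065) mm = 289.98 kN·m.

M_n ≈ 290 kN·m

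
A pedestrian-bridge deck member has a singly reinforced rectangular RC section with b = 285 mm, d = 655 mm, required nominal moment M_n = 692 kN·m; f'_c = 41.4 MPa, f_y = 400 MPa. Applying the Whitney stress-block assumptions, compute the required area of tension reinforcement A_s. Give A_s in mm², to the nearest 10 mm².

A_s ≈ 2900 mm²

With M_n = 0.85 f'_c a b (d − a/2), solve the quadratic for a:
a = d − √(d² − 2M_n/(0.85 f'_c b)) = 655 − √(655² − 2 × 692×10⁶/(0.85 × 41.4 × 285)) = 115.53 mm.
A_s = 0.85 f'_c a b / f_y = 0.85 × 41.4 × 115.53 × 285 / 400 = 2896.7 mm².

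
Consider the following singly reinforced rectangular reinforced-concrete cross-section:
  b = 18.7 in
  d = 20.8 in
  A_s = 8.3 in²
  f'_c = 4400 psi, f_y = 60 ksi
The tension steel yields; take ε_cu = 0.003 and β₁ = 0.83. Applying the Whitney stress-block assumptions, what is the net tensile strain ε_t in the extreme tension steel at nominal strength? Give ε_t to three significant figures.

ε_t ≈ 0.00427

a = A_s f_y/(0.85 f'_c b) = 7.121 in.
β₁ = 0.83, so c = a/β₁ = 7.121/0.83 = 8.580 in.
From the linear strain diagram with ε_cu = 0.003: ε_t = 0.003 (d − c)/c = 0.003 × (20.8 − 8.580)/8.580 = 0.00427.
ε_t is between 0.004 and 0.005 — transition zone.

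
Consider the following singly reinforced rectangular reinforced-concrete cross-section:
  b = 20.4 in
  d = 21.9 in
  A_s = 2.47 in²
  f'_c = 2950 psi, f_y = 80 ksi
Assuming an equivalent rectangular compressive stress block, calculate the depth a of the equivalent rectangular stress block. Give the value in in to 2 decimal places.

T = A_s f_y = 2.47 × 80 = 197.6 kips.
a = T/(0.85 f'_c b) = 197.6/(0.85 × 2.95 × 20.4) = 3.86 in.

a ≈ 3.86 in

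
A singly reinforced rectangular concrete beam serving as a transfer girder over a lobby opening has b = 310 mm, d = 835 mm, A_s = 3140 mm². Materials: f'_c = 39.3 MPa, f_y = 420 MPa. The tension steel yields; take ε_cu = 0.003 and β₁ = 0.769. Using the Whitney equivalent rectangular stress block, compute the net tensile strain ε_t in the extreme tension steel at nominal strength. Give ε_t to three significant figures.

ε_t ≈ 0.0121

a = A_s f_y/(0.85 f'_c b) = 127.35 mm.
β₁ = 0.769, so c = a/β₁ = 127.35/0.769 = 165.60 mm.
From the linear strain diagram with ε_cu = 0.003: ε_t = 0.003 (d − c)/c = 0.003 × (835 − 165.60)/165.60 = 0.0121.
Since ε_t ≥ 0.005, the section is tension-controlled.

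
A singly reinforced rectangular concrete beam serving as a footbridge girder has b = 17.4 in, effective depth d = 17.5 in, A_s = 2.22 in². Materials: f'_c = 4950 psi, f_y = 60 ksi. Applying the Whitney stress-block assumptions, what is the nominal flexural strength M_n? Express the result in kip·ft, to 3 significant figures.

T = A_s f_y = 2.22 × 60 = 133.2 kips.
a = T/(0.85 f'_c b) = 133.2/(0.85 × 4.95 × 17.4) = 1.819 in.
M_n = T(d − a/2) = 133.2 × (17.5 − 0.9095) = 2209.9 kip·in = 2209.9/12 = 184.16 kip·ft.

M_n ≈ 184 kip·ft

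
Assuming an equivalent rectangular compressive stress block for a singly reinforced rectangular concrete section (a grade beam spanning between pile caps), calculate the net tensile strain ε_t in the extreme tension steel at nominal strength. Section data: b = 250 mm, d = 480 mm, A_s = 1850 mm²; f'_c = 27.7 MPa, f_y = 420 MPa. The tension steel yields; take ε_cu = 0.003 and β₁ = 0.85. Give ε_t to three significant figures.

ε_t ≈ 0.00627

a = A_s f_y/(0.85 f'_c b) = 132.00 mm.
β₁ = 0.85, so c = a/β₁ = 132.00/0.85 = 155.29 mm.
From the linear strain diagram with ε_cu = 0.003: ε_t = 0.003 (d − c)/c = 0.003 × (480 − 155.29)/155.29 = 0.00627.
Since ε_t ≥ 0.005, the section is tension-controlled.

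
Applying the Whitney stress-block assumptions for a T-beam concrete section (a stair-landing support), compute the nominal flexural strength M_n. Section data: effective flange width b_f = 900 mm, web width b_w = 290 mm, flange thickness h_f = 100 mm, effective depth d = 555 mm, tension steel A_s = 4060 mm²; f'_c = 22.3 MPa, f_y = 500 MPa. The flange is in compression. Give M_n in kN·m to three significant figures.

M_n ≈ 999 kN·m

Tension: T = A_s f_y = 4060 × 500 = 2030000 N.
Try a within the flange: a = T/(0.85 f'_c b_f) = 2030000/(0.85 × 22.3 × 900) = 119.00 mm.
a = 119.00 > h_f = 100 mm: the block extends into the web. Split into flange-overhang and web parts.
C_f = 0.85 f'_c (b_f − b_w) h_f = 0.85 × 22.3 × (900 − 290) × 100 = 1156255 N.
Remaining web compression depth: a_w = (T − C_f)/(0.85 f'_c b_w) = (2030000 − 1156255)/(0.85 × 22.3 × 290) = 158.95 mm.
M_n = C_f(d − h_f/2) + (T − C_f)(d − a_w/2) = 1156255 × (555 − 50) + 873745 × (555 − 79.475) = 583.91 + 415.49 = 999.40 × 10⁶ N·mm.
M_n = 999.40 kN·m.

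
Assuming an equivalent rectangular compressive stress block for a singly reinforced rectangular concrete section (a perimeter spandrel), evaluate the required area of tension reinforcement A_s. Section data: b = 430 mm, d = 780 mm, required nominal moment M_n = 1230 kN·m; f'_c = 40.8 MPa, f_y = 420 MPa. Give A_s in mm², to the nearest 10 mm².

With M_n = 0.85 f'_c a b (d − a/2), solve the quadratic for a:
a = d − √(d² − 2M_n/(0.85 f'_c b)) = 780 − √(780² − 2 × 1230×10⁶/(0.85 × 40.8 × 430)) = 114.09 mm.
A_s = 0.85 f'_c a b / f_y = 0.85 × 40.8 × 114.09 × 430 / 420 = 4050.8 mm².

A_s ≈ 4050 mm²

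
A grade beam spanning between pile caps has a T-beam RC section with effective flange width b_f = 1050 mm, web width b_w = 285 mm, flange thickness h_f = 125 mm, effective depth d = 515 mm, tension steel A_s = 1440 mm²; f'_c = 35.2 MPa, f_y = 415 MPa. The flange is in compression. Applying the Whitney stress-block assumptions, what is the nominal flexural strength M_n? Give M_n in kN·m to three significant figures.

Tension: T = A_s f_y = 1440 × 415 = 597600 N.
Try a within the flange: a = T/(0.85 f'_c b_f) = 597600/(0.85 × 35.2 × 1050) = 19.02 mm.
Since a = 19.02 ≤ h_f = 125 mm, the stress block lies entirely in the flange; analyse as a rectangular beam of width b_f.
M_n = T(d − a/2) = 597600 × (515 − 9.51) = 302.08 × 10⁶ N·mm.
M_n = 302.08 kN·m.

M_n ≈ 302 kN·m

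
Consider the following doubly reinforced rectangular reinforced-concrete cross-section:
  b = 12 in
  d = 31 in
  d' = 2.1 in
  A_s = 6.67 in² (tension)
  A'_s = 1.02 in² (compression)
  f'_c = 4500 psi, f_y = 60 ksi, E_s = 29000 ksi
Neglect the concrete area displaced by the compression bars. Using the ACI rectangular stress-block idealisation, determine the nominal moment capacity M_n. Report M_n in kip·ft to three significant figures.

M_n ≈ 919 kip·ft

Assume both steels yield.
a = (A_s − A'_s) f_y/(0.85 f'_c b) = (6.67 − 1.02) × 60/(0.85 × 4.5 × 12) = 7.386 in.
c = a/β₁ = 7.386/0.825 = 8.953 in; ε'_s = 0.003(c − d')/c = 0.0023 ≥ ε_y = 0.0021, so the compression steel yields.
M_n = (A_s − A'_s) f_y (d − a/2) + A'_s f_y (d − d') = 339 × (31 − 3.693) + 61.2 × (31 − 2.1) = 9257.1 + 1768.7 = 11025.8 kip·in = 11025.8/12 = 918.82 kip·ft.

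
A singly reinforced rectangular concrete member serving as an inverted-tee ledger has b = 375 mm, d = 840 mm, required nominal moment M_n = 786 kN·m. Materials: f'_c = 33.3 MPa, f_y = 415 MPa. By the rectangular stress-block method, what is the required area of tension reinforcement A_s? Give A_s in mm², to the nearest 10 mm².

A_s ≈ 2390 mm²

With M_n = 0.85 f'_c a b (d − a/2), solve the quadratic for a:
a = d − √(d² − 2M_n/(0.85 f'_c b)) = 840 − √(840² − 2 × 786×10⁶/(0.85 × 33.3 × 375)) = 93.34 mm.
A_s = 0.85 f'_c a b / f_y = 0.85 × 33.3 × 93.34 × 375 / 415 = 2387.3 mm².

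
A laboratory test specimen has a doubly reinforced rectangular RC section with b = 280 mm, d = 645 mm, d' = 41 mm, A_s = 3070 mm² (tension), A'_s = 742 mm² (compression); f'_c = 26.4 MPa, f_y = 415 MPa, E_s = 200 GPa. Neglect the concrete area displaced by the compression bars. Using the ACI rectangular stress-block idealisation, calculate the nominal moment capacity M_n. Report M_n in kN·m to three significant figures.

Assume both tension and compression steel yield.
Net tension couple steel: A_s − A'_s = 2328 mm².
a = (A_s − A'_s) f_y / (0.85 f'_c b) = 966120/(0.85 × 26.4 × 280) = 153.76 mm.
c = a/β₁ = 153.76/0.85 = 180.89 mm; ε'_s = 0.003(c − d')/c = 0.0023 ≥ f_y/E_s = 0.0021, so compression steel does yield.
M_n = (A_s − A'_s) f_y (d − a/2) + A'_s f_y (d − d') = [966120 × (645 − 76.88) + 307930 × (645 − 41)] × 10⁻⁶ = 548.87 + 185.99 = 734.86 kN·m.

M_n ≈ 735 kN·m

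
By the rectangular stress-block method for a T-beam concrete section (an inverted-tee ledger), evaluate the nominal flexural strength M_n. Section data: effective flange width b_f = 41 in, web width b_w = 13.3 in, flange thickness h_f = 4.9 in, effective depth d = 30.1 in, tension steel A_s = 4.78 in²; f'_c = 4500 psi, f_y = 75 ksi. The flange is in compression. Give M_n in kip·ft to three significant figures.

M_n ≈ 865 kip·ft

Tension: T = A_s f_y = 4.78 × 75 = 358.5 kips.
Try a within the flange: a = T/(0.85 f'_c b_f) = 358.5/(0.85 × 4.5 × 41) = 2.286 in.
Since a = 2.286 ≤ h_f = 4.9 in, the stress block lies entirely in the flange; analyse as a rectangular beam of width b_f.
M_n = T(d − a/2) = 358.5 × (30.1 − 1.143) = 10381.1 kip·in.
M_n = 10381.1/12 = 865.09 kip·ft.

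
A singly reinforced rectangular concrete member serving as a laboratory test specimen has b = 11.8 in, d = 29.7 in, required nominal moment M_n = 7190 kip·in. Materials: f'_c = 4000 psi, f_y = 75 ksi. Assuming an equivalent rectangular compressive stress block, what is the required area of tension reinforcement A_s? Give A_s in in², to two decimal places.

From M_n = 0.85 f'_c a b (d − a/2):
a = d − √(d² − 2M_n/(0.85 f'_c b)) = 29.7 − √(29.7² − 2 × 7190/(0.85 × 4 × 11.8)) = 6.816 in.
A_s = 0.85 f'_c a b / f_y = 0.85 × 4 × 6.816 × 11.8 / 75 = 3.646 in².

A_s ≈ 3.65 in²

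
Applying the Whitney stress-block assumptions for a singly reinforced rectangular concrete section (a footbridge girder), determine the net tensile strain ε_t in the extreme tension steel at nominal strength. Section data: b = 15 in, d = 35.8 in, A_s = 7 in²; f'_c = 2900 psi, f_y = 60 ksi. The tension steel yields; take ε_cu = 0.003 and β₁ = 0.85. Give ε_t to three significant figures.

ε_t ≈ 0.00504

a = A_s f_y/(0.85 f'_c b) = 11.359 in.
β₁ = 0.85, so c = a/β₁ = 11.359/0.85 = 13.364 in.
From the linear strain diagram with ε_cu = 0.003: ε_t = 0.003 (d − c)/c = 0.003 × (35.8 − 13.364)/13.364 = 0.00504.
Since ε_t ≥ 0.005, the section is tension-controlled.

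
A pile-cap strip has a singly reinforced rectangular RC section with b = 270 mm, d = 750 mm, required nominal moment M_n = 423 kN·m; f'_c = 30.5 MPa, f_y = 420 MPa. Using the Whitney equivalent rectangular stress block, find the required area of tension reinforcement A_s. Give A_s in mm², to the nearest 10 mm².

With M_n = 0.85 f'_c a b (d − a/2), solve the quadratic for a:
a = d − √(d² − 2M_n/(0.85 f'_c b)) = 750 − √(750² − 2 × 423×10⁶/(0.85 × 30.5 × 270)) = 85.44 mm.
A_s = 0.85 f'_c a b / f_y = 0.85 × 30.5 × 85.44 × 270 / 420 = 1423.9 mm².

A_s ≈ 1420 mm²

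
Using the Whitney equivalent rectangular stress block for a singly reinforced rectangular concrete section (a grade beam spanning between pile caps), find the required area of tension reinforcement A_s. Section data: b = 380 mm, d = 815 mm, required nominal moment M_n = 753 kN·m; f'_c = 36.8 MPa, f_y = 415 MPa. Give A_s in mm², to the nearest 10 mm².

With M_n = 0.85 f'_c a b (d − a/2), solve the quadratic for a:
a = d − √(d² − 2M_n/(0.85 f'_c b)) = 815 − √(815² − 2 × 753×10⁶/(0.85 × 36.8 × 380)) = 81.84 mm.
A_s = 0.85 f'_c a b / f_y = 0.85 × 36.8 × 81.84 × 380 / 415 = 2344.1 mm².

A_s ≈ 2340 mm²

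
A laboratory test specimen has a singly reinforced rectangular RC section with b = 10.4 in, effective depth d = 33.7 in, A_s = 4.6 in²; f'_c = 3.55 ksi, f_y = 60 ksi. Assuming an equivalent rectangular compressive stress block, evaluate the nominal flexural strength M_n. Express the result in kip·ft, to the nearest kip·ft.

M_n ≈ 674 kip·ft

T = A_s f_y = 4.6 × 60 = 276 kips.
a = T/(0.85 f'_c b) = 276/(0.85 × 3.55 × 10.4) = 8.795 in.
M_n = T(d − a/2) = 276 × (33.7 − 4.3975) = 8087.5 kip·in = 8087.5/12 = 673.96 kip·ft.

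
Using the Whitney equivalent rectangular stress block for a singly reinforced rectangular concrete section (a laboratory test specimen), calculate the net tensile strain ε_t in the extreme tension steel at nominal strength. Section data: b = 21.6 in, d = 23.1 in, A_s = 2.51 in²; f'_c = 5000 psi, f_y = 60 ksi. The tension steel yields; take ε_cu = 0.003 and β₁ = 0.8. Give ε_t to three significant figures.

a = A_s f_y/(0.85 f'_c b) = 1.641 in.
β₁ = 0.8, so c = a/β₁ = 1.641/0.8 = 2.051 in.
From the linear strain diagram with ε_cu = 0.003: ε_t = 0.003 (d − c)/c = 0.003 × (23.1 − 2.051)/2.051 = 0.0308.
Since ε_t ≥ 0.005, the section is tension-controlled.

ε_t ≈ 0.0308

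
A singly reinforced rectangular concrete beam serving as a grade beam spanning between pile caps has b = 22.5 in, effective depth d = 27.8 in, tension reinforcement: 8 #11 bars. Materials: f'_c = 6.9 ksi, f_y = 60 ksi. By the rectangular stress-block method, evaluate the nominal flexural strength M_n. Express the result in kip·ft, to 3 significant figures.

M_n ≈ 1560 kip·ft

A_s = 8 × 1.56 = 12.48 in².
T = A_s f_y = 12.48 × 60 = 748.8 kips.
a = T/(0.85 f'_c b) = 748.8/(0.85 × 6.9 × 22.5) = 5.674 in.
M_n = T(d − a/2) = 748.8 × (27.8 − 2.837) = 18692.3 kip·in = 18692.3/12 = 1557.69 kip·ft.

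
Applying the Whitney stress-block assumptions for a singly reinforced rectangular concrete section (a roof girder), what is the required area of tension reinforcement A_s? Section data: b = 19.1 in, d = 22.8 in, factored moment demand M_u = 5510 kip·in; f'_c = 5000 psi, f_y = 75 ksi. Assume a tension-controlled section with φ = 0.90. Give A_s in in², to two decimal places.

M_n = M_u/φ = 5510/0.90 = 6122.22 kip·in.
From M_n = 0.85 f'_c a b (d − a/2):
a = d − √(d² − 2M_n/(0.85 f'_c b)) = 22.8 − √(22.8² − 2 × 6122.22/(0.85 × 5 × 19.1)) = 3.591 in.
A_s = 0.85 f'_c a b / f_y = 0.85 × 5 × 3.591 × 19.1 / 75 = 3.887 in².

A_s ≈ 3.89 in²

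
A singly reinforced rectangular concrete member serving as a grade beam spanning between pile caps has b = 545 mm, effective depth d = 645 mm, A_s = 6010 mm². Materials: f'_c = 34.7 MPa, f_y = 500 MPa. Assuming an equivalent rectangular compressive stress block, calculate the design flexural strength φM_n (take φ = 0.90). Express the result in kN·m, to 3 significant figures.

T = A_s f_y = 6010 × 500 = 3005000 N = 3005 kN.
From C = T: a = T/(0.85 f'_c b) = 3005000/(0.85 × 34.7 × 545) = 186.94 mm.
M_n = T(d − a/2) = 3005 kN × (645 − 93.47) mm = 1657.35 kN·m.
φM_n = 0.90 × 1657.35 = 1491.62 kN·m.

φM_n ≈ 1490 kN·m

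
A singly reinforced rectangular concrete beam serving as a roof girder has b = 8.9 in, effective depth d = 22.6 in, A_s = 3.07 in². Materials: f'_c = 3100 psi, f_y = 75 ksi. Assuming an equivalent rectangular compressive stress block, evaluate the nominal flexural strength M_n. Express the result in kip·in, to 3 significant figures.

T = A_s f_y = 3.07 × 75 = 230.25 kips.
a = T/(0.85 f'_c b) = 230.25/(0.85 × 3.1 × 8.9) = 9.818 in.
M_n = T(d − a/2) = 230.25 × (22.6 − 4.909) = 4073.4 kip·in.

M_n ≈ 4070 kip·in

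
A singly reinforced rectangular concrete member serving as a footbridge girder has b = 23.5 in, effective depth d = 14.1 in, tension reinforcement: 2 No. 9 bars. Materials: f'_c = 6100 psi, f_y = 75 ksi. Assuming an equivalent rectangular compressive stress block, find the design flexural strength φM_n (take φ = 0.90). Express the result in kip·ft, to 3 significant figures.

A_s = 2 × 1 = 2 in².
T = A_s f_y = 2 × 75 = 150 kips.
a = T/(0.85 f'_c b) = 150/(0.85 × 6.1 × 23.5) = 1.231 in.
M_n = T(d − a/2) = 150 × (14.1 − 0.6155) = 2022.7 kip·in = 2022.7/12 = 168.56 kip·ft.
φM_n = 0.90 × 168.56 = 151.70 kip·ft.

φM_n ≈ 152 kip·ft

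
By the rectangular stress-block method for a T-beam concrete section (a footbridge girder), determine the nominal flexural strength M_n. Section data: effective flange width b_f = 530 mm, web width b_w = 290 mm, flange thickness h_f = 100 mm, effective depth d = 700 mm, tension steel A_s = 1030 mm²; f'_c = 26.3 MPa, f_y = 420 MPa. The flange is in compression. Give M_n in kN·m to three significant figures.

M_n ≈ 295 kN·m

Tension: T = A_s f_y = 1030 × 420 = 432600 N.
Try a within the flange: a = T/(0.85 f'_c b_f) = 432600/(0.85 × 26.3 × 530) = 36.51 mm.
Since a = 36.51 ≤ h_f = 100 mm, the stress block lies entirely in the flange; analyse as a rectangular beam of width b_f.
M_n = T(d − a/2) = 432600 × (700 − 18.255) = 294.92 × 10⁶ N·mm.
M_n = 294.92 kN·m.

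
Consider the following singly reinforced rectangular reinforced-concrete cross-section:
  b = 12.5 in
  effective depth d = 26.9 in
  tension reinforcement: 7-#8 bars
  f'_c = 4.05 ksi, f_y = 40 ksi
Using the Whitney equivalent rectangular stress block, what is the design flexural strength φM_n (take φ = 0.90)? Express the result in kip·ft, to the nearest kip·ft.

φM_n ≈ 404 kip·ft

A_s = 7 × 0.79 = 5.53 in².
T = A_s f_y = 5.53 × 40 = 221.2 kips.
a = T/(0.85 f'_c b) = 221.2/(0.85 × 4.05 × 12.5) = 5.140 in.
M_n = T(d − a/2) = 221.2 × (26.9 − 2.57) = 5381.8 kip·in = 5381.8/12 = 448.48 kip·ft.
φM_n = 0.90 × 448.48 = 403.63 kip·ft.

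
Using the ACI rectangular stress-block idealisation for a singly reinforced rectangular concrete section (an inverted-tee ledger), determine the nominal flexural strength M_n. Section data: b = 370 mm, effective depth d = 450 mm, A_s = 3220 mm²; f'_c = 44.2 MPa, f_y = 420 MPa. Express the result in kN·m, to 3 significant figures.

T = A_s f_y = 3220 × 420 = 1352400 N = 1352.4 kN.
From C = T: a = T/(0.85 f'_c b) = 1352400/(0.85 × 44.2 × 370) = 97.29 mm.
M_n = T(d − a/2) = 1352.4 kN × (450 − 48.645) mm = 542.79 kN·m.

M_n ≈ 543 kN·m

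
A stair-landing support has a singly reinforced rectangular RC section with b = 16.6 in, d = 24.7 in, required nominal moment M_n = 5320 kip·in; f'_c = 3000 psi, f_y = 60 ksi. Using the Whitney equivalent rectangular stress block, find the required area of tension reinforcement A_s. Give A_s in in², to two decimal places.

From M_n = 0.85 f'_c a b (d − a/2):
a = d − √(d² − 2M_n/(0.85 f'_c b)) = 24.7 − √(24.7² − 2 × 5320/(0.85 × 3 × 16.6)) = 5.760 in.
A_s = 0.85 f'_c a b / f_y = 0.85 × 3 × 5.760 × 16.6 / 60 = 4.064 in².

A_s ≈ 4.06 in²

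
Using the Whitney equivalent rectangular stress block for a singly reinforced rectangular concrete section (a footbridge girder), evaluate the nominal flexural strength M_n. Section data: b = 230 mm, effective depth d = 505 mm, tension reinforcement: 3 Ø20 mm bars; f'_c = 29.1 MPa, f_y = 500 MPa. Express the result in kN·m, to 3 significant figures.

M_n ≈ 218 kN·m

A_s = 3 × 314 = 942 mm².
T = A_s f_y = 942 × 500 = 471000 N = 471 kN.
From C = T: a = T/(0.85 f'_c b) = 471000/(0.85 × 29.1 × 230) = 82.79 mm.
M_n = T(d − a/2) = 471 kN × (505 − 41.395) mm = 218.36 kN·m.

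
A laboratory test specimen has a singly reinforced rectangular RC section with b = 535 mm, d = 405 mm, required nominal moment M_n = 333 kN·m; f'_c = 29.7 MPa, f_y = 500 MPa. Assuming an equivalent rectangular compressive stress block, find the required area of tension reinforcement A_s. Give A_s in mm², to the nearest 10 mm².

A_s ≈ 1790 mm²

With M_n = 0.85 f'_c a b (d − a/2), solve the quadratic for a:
a = d − √(d² − 2M_n/(0.85 f'_c b)) = 405 − √(405² − 2 × 333×10⁶/(0.85 × 29.7 × 535)) = 66.31 mm.
A_s = 0.85 f'_c a b / f_y = 0.85 × 29.7 × 66.31 × 535 / 500 = 1791.2 mm².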